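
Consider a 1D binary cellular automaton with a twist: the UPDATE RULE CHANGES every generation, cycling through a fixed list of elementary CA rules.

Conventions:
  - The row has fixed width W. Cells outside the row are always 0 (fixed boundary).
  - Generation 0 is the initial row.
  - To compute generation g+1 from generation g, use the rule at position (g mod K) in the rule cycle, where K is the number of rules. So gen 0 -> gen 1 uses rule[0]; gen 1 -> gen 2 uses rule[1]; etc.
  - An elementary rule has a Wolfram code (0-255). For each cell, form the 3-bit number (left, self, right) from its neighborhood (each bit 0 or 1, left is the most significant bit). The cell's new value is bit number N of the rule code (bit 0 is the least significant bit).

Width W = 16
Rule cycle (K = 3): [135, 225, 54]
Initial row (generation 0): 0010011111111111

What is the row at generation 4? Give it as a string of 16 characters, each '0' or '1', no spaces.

Gen 0: 0010011111111111
Gen 1 (rule 135): 1110101111111110
Gen 2 (rule 225): 0111010111111110
Gen 3 (rule 54): 1000111000000001
Gen 4 (rule 135): 1011010011111111

Answer: 1011010011111111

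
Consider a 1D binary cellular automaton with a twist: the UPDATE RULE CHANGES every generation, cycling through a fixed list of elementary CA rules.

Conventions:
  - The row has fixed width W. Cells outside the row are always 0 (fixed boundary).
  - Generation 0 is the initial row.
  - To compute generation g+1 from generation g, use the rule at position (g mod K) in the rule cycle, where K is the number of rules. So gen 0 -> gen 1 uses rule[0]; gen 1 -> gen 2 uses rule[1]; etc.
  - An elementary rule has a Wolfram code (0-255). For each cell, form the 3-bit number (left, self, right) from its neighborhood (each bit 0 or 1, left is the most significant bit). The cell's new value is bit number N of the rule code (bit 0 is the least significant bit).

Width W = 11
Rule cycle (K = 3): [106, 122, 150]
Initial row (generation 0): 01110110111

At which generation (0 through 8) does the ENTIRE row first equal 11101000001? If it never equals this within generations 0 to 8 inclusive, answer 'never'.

Answer: 6

Derivation:
Gen 0: 01110110111
Gen 1 (rule 106): 11011111101
Gen 2 (rule 122): 11110000110
Gen 3 (rule 150): 01101001001
Gen 4 (rule 106): 11110010010
Gen 5 (rule 122): 10011101101
Gen 6 (rule 150): 11101000001
Gen 7 (rule 106): 10110000010
Gen 8 (rule 122): 01111000101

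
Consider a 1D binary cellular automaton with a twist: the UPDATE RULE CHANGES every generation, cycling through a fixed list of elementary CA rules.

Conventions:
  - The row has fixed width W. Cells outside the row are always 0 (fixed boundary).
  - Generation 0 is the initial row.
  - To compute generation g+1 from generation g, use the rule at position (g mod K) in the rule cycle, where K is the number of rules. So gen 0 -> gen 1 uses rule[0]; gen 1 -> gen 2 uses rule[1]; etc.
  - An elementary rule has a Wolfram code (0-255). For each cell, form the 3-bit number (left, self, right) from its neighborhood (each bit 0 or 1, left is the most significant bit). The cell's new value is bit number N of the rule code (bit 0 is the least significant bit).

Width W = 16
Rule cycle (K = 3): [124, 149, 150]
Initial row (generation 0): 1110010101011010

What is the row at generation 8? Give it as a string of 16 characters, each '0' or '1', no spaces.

Gen 0: 1110010101011010
Gen 1 (rule 124): 1011011111111111
Gen 2 (rule 149): 1000001111111110
Gen 3 (rule 150): 1100010111111101
Gen 4 (rule 124): 1110011100000111
Gen 5 (rule 149): 0101001011110010
Gen 6 (rule 150): 1101111001101111
Gen 7 (rule 124): 1111001101111001
Gen 8 (rule 149): 0110100000110101

Answer: 0110100000110101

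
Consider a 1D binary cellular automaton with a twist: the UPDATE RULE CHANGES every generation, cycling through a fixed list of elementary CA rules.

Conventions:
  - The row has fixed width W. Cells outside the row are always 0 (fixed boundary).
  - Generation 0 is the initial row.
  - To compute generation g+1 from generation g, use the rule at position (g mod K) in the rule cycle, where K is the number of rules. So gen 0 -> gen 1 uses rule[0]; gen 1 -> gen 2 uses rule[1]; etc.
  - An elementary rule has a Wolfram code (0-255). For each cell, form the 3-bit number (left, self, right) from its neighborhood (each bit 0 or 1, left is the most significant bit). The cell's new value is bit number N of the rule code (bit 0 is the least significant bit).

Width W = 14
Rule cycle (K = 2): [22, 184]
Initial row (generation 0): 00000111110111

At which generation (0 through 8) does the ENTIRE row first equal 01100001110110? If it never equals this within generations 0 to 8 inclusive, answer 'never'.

Answer: never

Derivation:
Gen 0: 00000111110111
Gen 1 (rule 22): 00001000000000
Gen 2 (rule 184): 00000100000000
Gen 3 (rule 22): 00001110000000
Gen 4 (rule 184): 00001101000000
Gen 5 (rule 22): 00010001100000
Gen 6 (rule 184): 00001001010000
Gen 7 (rule 22): 00011111011000
Gen 8 (rule 184): 00011110110100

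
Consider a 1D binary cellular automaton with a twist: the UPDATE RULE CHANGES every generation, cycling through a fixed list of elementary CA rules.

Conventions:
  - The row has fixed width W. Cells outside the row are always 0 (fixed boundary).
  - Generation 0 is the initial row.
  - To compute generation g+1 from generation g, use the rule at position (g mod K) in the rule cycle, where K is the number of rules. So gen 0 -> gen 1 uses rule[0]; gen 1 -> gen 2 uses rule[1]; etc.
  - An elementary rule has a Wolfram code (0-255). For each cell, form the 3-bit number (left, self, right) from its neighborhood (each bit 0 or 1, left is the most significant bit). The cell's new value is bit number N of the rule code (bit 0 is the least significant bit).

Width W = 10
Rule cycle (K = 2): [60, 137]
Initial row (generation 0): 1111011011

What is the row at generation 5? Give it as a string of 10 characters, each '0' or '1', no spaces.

Gen 0: 1111011011
Gen 1 (rule 60): 1000110110
Gen 2 (rule 137): 0010100100
Gen 3 (rule 60): 0011110110
Gen 4 (rule 137): 1011100100
Gen 5 (rule 60): 1110010110

Answer: 1110010110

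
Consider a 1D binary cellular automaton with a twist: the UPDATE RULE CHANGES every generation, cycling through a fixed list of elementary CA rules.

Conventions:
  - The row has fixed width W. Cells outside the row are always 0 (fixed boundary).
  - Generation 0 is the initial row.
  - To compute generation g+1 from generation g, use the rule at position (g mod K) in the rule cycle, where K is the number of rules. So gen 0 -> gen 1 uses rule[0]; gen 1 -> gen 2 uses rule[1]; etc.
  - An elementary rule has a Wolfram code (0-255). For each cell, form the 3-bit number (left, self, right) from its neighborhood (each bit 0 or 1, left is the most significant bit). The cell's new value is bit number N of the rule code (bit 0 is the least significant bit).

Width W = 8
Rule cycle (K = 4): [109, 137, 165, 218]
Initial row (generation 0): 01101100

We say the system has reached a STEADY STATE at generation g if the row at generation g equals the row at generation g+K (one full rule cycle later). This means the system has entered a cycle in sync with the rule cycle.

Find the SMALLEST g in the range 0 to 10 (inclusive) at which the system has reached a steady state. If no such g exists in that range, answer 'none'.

Answer: 6

Derivation:
Gen 0: 01101100
Gen 1 (rule 109): 01111101
Gen 2 (rule 137): 01111000
Gen 3 (rule 165): 00110011
Gen 4 (rule 218): 01111111
Gen 5 (rule 109): 01000001
Gen 6 (rule 137): 00011100
Gen 7 (rule 165): 11001001
Gen 8 (rule 218): 11110110
Gen 9 (rule 109): 10011110
Gen 10 (rule 137): 00011100
Gen 11 (rule 165): 11001001
Gen 12 (rule 218): 11110110
Gen 13 (rule 109): 10011110
Gen 14 (rule 137): 00011100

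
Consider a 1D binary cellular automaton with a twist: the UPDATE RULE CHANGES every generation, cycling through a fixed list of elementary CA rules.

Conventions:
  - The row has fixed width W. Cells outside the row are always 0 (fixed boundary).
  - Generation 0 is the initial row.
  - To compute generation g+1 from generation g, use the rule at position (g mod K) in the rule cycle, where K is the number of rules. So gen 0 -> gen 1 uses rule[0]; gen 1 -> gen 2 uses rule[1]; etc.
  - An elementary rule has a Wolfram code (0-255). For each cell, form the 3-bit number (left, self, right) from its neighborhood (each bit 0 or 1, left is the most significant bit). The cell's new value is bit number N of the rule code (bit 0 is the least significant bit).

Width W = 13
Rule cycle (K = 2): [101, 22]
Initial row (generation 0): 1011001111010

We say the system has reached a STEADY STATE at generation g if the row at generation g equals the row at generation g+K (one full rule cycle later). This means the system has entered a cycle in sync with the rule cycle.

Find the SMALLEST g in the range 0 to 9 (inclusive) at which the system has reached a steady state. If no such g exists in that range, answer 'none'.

Answer: 8

Derivation:
Gen 0: 1011001111010
Gen 1 (rule 101): 1101000001110
Gen 2 (rule 22): 0001100010001
Gen 3 (rule 101): 1100101010101
Gen 4 (rule 22): 0011101010101
Gen 5 (rule 101): 1000111111111
Gen 6 (rule 22): 1101000000000
Gen 7 (rule 101): 0111011111111
Gen 8 (rule 22): 1000000000000
Gen 9 (rule 101): 1011111111111
Gen 10 (rule 22): 1000000000000
Gen 11 (rule 101): 1011111111111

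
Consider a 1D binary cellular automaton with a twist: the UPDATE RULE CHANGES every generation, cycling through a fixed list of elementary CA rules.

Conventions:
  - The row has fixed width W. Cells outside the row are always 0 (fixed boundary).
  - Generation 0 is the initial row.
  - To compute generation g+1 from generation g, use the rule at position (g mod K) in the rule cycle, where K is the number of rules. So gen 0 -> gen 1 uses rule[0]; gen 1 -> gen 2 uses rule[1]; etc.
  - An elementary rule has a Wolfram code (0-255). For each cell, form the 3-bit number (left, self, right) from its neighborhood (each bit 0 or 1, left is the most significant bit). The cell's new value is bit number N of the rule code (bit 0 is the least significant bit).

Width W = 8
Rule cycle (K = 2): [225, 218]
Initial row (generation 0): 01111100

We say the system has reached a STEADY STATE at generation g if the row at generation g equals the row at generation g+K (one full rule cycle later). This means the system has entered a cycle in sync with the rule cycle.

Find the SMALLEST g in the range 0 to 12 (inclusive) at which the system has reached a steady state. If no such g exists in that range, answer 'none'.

Gen 0: 01111100
Gen 1 (rule 225): 00111101
Gen 2 (rule 218): 01111100
Gen 3 (rule 225): 00111101
Gen 4 (rule 218): 01111100
Gen 5 (rule 225): 00111101
Gen 6 (rule 218): 01111100
Gen 7 (rule 225): 00111101
Gen 8 (rule 218): 01111100
Gen 9 (rule 225): 00111101
Gen 10 (rule 218): 01111100
Gen 11 (rule 225): 00111101
Gen 12 (rule 218): 01111100
Gen 13 (rule 225): 00111101
Gen 14 (rule 218): 01111100

Answer: 0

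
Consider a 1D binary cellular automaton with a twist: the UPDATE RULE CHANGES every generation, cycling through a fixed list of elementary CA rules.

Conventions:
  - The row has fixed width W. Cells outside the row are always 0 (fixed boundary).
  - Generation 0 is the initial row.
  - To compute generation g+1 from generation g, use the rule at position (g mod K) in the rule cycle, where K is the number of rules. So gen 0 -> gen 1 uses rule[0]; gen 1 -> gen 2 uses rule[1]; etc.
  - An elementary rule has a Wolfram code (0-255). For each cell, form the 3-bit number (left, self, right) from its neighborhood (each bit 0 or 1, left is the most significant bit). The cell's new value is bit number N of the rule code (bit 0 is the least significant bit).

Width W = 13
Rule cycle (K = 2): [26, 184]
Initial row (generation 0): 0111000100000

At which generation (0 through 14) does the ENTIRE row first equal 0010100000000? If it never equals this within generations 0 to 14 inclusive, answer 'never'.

Gen 0: 0111000100000
Gen 1 (rule 26): 1100101010000
Gen 2 (rule 184): 1010010101000
Gen 3 (rule 26): 0001100000100
Gen 4 (rule 184): 0001010000010
Gen 5 (rule 26): 0010001000101
Gen 6 (rule 184): 0001000100010
Gen 7 (rule 26): 0010101010101
Gen 8 (rule 184): 0001010101010
Gen 9 (rule 26): 0010000000001
Gen 10 (rule 184): 0001000000000
Gen 11 (rule 26): 0010100000000
Gen 12 (rule 184): 0001010000000
Gen 13 (rule 26): 0010001000000
Gen 14 (rule 184): 0001000100000

Answer: 11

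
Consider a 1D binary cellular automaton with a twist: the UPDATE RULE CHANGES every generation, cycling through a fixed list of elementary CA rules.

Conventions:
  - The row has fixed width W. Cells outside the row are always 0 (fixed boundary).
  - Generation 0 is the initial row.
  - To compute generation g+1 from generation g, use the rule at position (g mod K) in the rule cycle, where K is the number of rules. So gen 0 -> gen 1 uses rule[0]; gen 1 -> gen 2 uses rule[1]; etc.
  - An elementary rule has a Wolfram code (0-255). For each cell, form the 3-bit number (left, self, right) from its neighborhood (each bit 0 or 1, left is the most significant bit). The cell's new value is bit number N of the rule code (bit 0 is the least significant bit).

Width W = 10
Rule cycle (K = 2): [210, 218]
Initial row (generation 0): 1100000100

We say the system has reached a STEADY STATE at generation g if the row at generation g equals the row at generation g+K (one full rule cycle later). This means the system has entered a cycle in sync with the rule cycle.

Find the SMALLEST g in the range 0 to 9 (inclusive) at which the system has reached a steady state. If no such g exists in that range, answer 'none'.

Answer: 8

Derivation:
Gen 0: 1100000100
Gen 1 (rule 210): 0110001010
Gen 2 (rule 218): 1111010001
Gen 3 (rule 210): 0111001010
Gen 4 (rule 218): 1111110001
Gen 5 (rule 210): 0111111010
Gen 6 (rule 218): 1111111001
Gen 7 (rule 210): 0111111110
Gen 8 (rule 218): 1111111111
Gen 9 (rule 210): 0111111111
Gen 10 (rule 218): 1111111111
Gen 11 (rule 210): 0111111111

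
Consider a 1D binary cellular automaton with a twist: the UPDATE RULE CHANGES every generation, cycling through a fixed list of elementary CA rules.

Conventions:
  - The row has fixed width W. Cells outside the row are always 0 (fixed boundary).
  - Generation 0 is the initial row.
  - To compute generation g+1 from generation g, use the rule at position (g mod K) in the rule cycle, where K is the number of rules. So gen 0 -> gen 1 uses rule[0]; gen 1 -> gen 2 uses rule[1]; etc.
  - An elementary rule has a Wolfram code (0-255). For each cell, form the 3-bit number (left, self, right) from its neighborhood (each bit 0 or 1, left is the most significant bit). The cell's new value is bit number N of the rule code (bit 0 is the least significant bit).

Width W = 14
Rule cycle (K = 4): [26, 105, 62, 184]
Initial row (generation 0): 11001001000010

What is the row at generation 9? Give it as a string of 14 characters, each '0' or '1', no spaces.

Answer: 10010000011101

Derivation:
Gen 0: 11001001000010
Gen 1 (rule 26): 10110110100101
Gen 2 (rule 105): 01111111000010
Gen 3 (rule 62): 11000000100111
Gen 4 (rule 184): 10100000010110
Gen 5 (rule 26): 00010000100101
Gen 6 (rule 105): 11000110000010
Gen 7 (rule 62): 10101101000111
Gen 8 (rule 184): 01011010100110
Gen 9 (rule 26): 10010000011101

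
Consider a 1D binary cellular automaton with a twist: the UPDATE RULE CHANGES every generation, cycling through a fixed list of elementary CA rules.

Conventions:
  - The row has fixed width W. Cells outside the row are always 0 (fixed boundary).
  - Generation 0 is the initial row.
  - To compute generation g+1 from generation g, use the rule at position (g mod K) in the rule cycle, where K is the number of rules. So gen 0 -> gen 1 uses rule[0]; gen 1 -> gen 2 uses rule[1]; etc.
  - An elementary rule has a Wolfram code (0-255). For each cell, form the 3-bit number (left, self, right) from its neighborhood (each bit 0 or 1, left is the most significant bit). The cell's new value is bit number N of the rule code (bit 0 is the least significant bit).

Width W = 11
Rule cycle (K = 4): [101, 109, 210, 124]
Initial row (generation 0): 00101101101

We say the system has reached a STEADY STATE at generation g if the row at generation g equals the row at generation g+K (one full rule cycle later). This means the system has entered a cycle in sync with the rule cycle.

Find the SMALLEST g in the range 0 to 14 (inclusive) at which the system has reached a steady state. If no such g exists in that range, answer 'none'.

Gen 0: 00101101101
Gen 1 (rule 101): 10110110111
Gen 2 (rule 109): 11111111101
Gen 3 (rule 210): 01111111100
Gen 4 (rule 124): 01000000110
Gen 5 (rule 101): 01011110010
Gen 6 (rule 109): 01110010010
Gen 7 (rule 210): 10111101101
Gen 8 (rule 124): 11100111111
Gen 9 (rule 101): 00100000001
Gen 10 (rule 109): 10101111101
Gen 11 (rule 210): 00000111100
Gen 12 (rule 124): 00000100110
Gen 13 (rule 101): 11110100010
Gen 14 (rule 109): 10011101010
Gen 15 (rule 210): 01101100001
Gen 16 (rule 124): 01111110001
Gen 17 (rule 101): 00000010101
Gen 18 (rule 109): 11111011111

Answer: none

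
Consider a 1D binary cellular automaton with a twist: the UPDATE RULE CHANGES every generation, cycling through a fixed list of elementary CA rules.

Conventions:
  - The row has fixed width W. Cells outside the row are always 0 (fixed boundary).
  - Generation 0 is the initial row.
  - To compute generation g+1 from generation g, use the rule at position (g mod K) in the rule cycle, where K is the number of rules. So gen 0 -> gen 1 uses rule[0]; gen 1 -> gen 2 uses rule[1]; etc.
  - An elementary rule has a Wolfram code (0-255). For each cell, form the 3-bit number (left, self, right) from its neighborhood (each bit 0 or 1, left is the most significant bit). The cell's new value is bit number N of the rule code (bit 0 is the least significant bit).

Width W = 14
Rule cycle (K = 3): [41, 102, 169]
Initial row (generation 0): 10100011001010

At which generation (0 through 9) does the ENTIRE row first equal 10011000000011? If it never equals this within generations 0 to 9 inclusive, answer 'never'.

Gen 0: 10100011001010
Gen 1 (rule 41): 01001010000100
Gen 2 (rule 102): 11011110001100
Gen 3 (rule 169): 10111100101001
Gen 4 (rule 41): 01100000010000
Gen 5 (rule 102): 10100000110000
Gen 6 (rule 169): 01001110100111
Gen 7 (rule 41): 00001001000100
Gen 8 (rule 102): 00011011001100
Gen 9 (rule 169): 11010110001001

Answer: never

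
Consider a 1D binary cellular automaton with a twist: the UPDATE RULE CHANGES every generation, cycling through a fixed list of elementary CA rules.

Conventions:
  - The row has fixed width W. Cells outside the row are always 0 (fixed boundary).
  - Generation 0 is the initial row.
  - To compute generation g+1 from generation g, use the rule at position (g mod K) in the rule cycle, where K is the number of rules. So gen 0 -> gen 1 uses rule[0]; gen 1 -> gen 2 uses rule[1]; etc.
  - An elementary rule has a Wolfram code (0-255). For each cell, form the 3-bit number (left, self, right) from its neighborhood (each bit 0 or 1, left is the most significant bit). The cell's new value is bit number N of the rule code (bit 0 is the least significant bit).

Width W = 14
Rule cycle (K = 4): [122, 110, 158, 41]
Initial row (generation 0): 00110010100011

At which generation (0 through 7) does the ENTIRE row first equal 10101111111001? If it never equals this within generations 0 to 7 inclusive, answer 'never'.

Gen 0: 00110010100011
Gen 1 (rule 122): 01111101010111
Gen 2 (rule 110): 11000111111101
Gen 3 (rule 158): 10101111111001
Gen 4 (rule 41): 01011000000000
Gen 5 (rule 122): 10111100000000
Gen 6 (rule 110): 11100100000000
Gen 7 (rule 158): 11011110000000

Answer: 3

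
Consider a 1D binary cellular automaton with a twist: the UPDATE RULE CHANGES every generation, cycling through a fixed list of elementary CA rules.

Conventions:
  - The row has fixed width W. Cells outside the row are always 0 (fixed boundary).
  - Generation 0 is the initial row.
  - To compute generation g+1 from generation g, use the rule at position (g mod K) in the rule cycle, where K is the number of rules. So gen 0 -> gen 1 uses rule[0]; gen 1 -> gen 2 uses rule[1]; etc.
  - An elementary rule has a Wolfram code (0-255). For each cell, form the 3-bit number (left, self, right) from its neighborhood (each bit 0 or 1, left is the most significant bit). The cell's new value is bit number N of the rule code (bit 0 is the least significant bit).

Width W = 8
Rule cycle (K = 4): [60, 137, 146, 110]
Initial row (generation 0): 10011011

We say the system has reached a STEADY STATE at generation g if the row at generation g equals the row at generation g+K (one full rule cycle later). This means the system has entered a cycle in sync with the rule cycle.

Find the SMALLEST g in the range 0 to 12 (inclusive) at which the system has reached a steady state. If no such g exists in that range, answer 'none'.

Answer: 7

Derivation:
Gen 0: 10011011
Gen 1 (rule 60): 11010110
Gen 2 (rule 137): 10000100
Gen 3 (rule 146): 01001010
Gen 4 (rule 110): 11011110
Gen 5 (rule 60): 10110001
Gen 6 (rule 137): 00100100
Gen 7 (rule 146): 01011010
Gen 8 (rule 110): 11111110
Gen 9 (rule 60): 10000001
Gen 10 (rule 137): 00111100
Gen 11 (rule 146): 01011010
Gen 12 (rule 110): 11111110
Gen 13 (rule 60): 10000001
Gen 14 (rule 137): 00111100
Gen 15 (rule 146): 01011010
Gen 16 (rule 110): 11111110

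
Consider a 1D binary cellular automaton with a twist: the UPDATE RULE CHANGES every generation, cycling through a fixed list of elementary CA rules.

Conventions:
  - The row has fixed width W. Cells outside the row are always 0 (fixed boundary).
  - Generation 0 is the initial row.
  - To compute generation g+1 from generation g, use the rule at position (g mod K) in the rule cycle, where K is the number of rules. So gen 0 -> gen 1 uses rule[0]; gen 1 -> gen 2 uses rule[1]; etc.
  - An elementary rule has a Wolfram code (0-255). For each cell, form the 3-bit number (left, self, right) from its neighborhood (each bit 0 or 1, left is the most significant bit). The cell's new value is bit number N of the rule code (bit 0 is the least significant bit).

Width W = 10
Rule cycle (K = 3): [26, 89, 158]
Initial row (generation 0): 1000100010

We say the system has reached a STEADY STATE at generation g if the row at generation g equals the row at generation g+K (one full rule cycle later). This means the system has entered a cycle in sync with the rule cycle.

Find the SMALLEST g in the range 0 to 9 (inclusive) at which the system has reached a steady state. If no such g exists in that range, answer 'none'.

Answer: 7

Derivation:
Gen 0: 1000100010
Gen 1 (rule 26): 0101010101
Gen 2 (rule 89): 0000000000
Gen 3 (rule 158): 0000000000
Gen 4 (rule 26): 0000000000
Gen 5 (rule 89): 1111111111
Gen 6 (rule 158): 1111111110
Gen 7 (rule 26): 1000000001
Gen 8 (rule 89): 0111111100
Gen 9 (rule 158): 1111111010
Gen 10 (rule 26): 1000000001
Gen 11 (rule 89): 0111111100
Gen 12 (rule 158): 1111111010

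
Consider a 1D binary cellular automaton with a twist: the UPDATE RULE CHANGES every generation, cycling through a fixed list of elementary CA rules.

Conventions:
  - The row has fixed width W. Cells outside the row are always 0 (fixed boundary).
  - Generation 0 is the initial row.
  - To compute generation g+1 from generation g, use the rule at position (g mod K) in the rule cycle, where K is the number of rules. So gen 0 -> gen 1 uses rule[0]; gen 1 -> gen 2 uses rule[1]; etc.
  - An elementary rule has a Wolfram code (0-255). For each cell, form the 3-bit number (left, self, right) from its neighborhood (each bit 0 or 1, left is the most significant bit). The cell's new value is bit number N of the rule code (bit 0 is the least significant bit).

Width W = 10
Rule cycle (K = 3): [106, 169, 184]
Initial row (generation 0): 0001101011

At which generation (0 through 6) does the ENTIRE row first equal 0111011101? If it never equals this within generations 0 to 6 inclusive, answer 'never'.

Gen 0: 0001101011
Gen 1 (rule 106): 0011110111
Gen 2 (rule 169): 1011101110
Gen 3 (rule 184): 0111011101
Gen 4 (rule 106): 1101110110
Gen 5 (rule 169): 1011101100
Gen 6 (rule 184): 0111011010

Answer: 3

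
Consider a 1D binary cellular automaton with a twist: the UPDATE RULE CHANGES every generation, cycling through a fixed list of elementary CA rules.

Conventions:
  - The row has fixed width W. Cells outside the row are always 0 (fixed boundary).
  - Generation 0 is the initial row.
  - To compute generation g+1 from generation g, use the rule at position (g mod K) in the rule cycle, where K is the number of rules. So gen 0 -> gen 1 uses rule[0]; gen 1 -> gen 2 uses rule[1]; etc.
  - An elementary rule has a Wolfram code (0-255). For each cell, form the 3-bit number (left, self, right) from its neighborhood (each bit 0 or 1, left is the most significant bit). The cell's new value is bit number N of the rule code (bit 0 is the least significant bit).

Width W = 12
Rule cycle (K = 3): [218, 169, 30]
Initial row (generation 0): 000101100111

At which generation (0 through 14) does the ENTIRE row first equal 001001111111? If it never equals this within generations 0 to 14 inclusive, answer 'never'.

Answer: 1

Derivation:
Gen 0: 000101100111
Gen 1 (rule 218): 001001111111
Gen 2 (rule 169): 100001111110
Gen 3 (rule 30): 110011000001
Gen 4 (rule 218): 111111100010
Gen 5 (rule 169): 111111001000
Gen 6 (rule 30): 100000111100
Gen 7 (rule 218): 010001111110
Gen 8 (rule 169): 000101111100
Gen 9 (rule 30): 001101000010
Gen 10 (rule 218): 011100100101
Gen 11 (rule 169): 011000000010
Gen 12 (rule 30): 110100000111
Gen 13 (rule 218): 110010001111
Gen 14 (rule 169): 100000101110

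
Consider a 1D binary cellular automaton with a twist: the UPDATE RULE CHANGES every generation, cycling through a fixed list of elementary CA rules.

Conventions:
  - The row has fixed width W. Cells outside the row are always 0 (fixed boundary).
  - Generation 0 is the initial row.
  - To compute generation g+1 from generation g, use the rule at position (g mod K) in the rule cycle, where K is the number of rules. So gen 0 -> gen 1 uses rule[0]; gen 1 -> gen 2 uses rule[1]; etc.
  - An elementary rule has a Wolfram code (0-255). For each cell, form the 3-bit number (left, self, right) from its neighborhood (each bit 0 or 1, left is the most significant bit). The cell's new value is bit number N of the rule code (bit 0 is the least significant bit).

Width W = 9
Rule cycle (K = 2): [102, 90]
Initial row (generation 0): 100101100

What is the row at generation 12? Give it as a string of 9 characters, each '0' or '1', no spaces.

Gen 0: 100101100
Gen 1 (rule 102): 101110100
Gen 2 (rule 90): 001010010
Gen 3 (rule 102): 011110110
Gen 4 (rule 90): 110010111
Gen 5 (rule 102): 010111001
Gen 6 (rule 90): 100101110
Gen 7 (rule 102): 101110010
Gen 8 (rule 90): 001011101
Gen 9 (rule 102): 011100111
Gen 10 (rule 90): 110111101
Gen 11 (rule 102): 011000111
Gen 12 (rule 90): 111101101

Answer: 111101101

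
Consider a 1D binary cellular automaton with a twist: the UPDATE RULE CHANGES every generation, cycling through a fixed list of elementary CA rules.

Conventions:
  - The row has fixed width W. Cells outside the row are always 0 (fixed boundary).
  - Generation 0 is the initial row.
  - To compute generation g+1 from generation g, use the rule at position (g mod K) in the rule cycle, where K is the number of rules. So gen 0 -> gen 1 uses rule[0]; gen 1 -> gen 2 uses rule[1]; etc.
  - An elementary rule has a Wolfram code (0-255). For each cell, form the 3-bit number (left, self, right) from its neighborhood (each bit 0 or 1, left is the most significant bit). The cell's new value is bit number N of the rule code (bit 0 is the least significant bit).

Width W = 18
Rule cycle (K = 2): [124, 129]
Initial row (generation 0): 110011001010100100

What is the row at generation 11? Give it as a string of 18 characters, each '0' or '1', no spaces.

Gen 0: 110011001010100100
Gen 1 (rule 124): 111011101111110110
Gen 2 (rule 129): 010001000111100000
Gen 3 (rule 124): 011001100100110000
Gen 4 (rule 129): 000000000000000111
Gen 5 (rule 124): 000000000000000101
Gen 6 (rule 129): 111111111111110000
Gen 7 (rule 124): 100000000000011000
Gen 8 (rule 129): 001111111111000011
Gen 9 (rule 124): 001000000001100011
Gen 10 (rule 129): 100011111100001000
Gen 11 (rule 124): 110010000110001100

Answer: 110010000110001100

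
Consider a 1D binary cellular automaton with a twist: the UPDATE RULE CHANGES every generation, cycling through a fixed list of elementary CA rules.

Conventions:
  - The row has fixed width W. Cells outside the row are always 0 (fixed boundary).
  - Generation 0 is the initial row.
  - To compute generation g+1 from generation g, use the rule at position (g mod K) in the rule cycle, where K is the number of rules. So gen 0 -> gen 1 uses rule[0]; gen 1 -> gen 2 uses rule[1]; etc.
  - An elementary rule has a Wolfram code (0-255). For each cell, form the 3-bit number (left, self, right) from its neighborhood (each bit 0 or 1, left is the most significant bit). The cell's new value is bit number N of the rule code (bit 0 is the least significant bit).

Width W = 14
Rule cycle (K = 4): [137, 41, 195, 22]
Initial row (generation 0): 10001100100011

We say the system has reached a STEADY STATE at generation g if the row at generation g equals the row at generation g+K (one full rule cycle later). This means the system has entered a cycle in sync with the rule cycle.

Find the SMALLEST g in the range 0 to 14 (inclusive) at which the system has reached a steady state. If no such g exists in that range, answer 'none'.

Gen 0: 10001100100011
Gen 1 (rule 137): 00101000001010
Gen 2 (rule 41): 10010011100100
Gen 3 (rule 195): 00100101101001
Gen 4 (rule 22): 01111100001111
Gen 5 (rule 137): 01111001101110
Gen 6 (rule 41): 01000001011000
Gen 7 (rule 195): 10011110001011
Gen 8 (rule 22): 11100001011000
Gen 9 (rule 137): 11001100010011
Gen 10 (rule 41): 10001001000010
Gen 11 (rule 195): 00110010011100
Gen 12 (rule 22): 01001111100010
Gen 13 (rule 137): 00001111001000
Gen 14 (rule 41): 11101000000011
Gen 15 (rule 195): 01100011111101
Gen 16 (rule 22): 10010100000001
Gen 17 (rule 137): 00000001111100
Gen 18 (rule 41): 11111101000001

Answer: none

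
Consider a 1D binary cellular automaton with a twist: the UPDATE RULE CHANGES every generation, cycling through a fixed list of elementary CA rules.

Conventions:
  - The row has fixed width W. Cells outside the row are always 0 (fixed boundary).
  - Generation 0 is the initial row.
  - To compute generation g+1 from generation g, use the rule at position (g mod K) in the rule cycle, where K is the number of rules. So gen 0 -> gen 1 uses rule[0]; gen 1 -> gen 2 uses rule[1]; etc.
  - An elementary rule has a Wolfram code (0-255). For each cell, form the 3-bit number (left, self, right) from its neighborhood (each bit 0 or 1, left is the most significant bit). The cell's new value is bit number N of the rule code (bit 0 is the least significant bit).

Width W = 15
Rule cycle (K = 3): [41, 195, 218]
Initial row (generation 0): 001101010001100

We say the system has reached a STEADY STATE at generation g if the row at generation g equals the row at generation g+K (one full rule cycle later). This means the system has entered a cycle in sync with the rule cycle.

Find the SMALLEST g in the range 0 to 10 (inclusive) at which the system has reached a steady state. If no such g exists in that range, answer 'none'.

Answer: 9

Derivation:
Gen 0: 001101010001100
Gen 1 (rule 41): 101010100101001
Gen 2 (rule 195): 000000001000010
Gen 3 (rule 218): 000000010100101
Gen 4 (rule 41): 111111001000010
Gen 5 (rule 195): 011111010011100
Gen 6 (rule 218): 111111001111110
Gen 7 (rule 41): 100000001000000
Gen 8 (rule 195): 001111110011111
Gen 9 (rule 218): 011111111111111
Gen 10 (rule 41): 010000000000000
Gen 11 (rule 195): 100111111111111
Gen 12 (rule 218): 011111111111111
Gen 13 (rule 41): 010000000000000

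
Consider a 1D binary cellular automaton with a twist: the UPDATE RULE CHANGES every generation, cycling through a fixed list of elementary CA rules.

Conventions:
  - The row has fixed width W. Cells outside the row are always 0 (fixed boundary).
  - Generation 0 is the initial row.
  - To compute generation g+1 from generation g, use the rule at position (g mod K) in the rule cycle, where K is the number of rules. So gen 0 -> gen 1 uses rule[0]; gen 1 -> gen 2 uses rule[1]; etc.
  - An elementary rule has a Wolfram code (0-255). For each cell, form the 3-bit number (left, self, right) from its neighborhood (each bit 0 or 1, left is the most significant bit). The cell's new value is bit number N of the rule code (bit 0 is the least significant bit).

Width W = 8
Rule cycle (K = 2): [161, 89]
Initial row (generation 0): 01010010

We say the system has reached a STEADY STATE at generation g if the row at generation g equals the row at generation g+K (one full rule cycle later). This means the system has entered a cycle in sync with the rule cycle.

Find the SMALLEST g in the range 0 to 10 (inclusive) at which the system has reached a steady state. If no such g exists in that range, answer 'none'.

Gen 0: 01010010
Gen 1 (rule 161): 00100000
Gen 2 (rule 89): 10011111
Gen 3 (rule 161): 00001110
Gen 4 (rule 89): 11101011
Gen 5 (rule 161): 01010100
Gen 6 (rule 89): 00000011
Gen 7 (rule 161): 11111000
Gen 8 (rule 89): 10001111
Gen 9 (rule 161): 00100110
Gen 10 (rule 89): 10010111
Gen 11 (rule 161): 00001010
Gen 12 (rule 89): 11100001

Answer: none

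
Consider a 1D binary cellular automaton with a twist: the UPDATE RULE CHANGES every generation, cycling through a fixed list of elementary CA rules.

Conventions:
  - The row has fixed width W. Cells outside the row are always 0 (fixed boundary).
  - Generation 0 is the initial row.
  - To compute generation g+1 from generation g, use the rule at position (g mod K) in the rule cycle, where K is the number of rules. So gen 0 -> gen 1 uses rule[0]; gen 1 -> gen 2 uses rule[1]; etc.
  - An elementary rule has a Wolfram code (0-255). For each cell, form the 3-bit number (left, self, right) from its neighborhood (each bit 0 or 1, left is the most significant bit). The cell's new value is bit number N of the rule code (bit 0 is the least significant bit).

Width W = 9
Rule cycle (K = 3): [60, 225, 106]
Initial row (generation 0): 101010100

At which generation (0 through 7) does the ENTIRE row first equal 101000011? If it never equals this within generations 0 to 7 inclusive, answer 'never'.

Gen 0: 101010100
Gen 1 (rule 60): 111111110
Gen 2 (rule 225): 011111110
Gen 3 (rule 106): 110000010
Gen 4 (rule 60): 101000011
Gen 5 (rule 225): 010011001
Gen 6 (rule 106): 100111010
Gen 7 (rule 60): 110100111

Answer: 4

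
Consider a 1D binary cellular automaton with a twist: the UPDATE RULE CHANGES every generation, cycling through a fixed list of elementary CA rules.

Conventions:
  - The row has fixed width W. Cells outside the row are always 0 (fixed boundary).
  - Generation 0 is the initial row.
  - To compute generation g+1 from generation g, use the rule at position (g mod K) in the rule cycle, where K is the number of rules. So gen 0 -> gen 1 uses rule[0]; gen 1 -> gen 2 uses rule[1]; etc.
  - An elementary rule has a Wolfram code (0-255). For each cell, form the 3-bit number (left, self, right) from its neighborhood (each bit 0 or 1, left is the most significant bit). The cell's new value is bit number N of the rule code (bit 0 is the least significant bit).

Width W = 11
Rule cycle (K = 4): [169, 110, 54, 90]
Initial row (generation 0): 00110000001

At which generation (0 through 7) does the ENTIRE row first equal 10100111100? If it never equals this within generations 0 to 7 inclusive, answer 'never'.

Gen 0: 00110000001
Gen 1 (rule 169): 10100111100
Gen 2 (rule 110): 11101100100
Gen 3 (rule 54): 00010011110
Gen 4 (rule 90): 00101110011
Gen 5 (rule 169): 10011100010
Gen 6 (rule 110): 10110100110
Gen 7 (rule 54): 11001111001

Answer: 1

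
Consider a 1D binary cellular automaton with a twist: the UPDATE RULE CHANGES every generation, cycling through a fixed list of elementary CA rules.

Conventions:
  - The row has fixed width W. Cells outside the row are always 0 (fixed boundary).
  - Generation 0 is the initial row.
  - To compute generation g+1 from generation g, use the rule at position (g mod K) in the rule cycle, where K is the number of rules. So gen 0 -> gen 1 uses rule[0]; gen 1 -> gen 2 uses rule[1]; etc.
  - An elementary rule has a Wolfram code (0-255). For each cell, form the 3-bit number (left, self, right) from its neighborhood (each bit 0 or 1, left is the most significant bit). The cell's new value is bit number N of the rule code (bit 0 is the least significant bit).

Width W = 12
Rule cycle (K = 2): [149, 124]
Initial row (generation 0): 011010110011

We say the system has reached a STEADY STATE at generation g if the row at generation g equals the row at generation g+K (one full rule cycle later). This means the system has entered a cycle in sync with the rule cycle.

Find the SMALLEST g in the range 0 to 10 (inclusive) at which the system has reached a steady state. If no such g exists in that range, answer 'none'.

Gen 0: 011010110011
Gen 1 (rule 149): 000010001000
Gen 2 (rule 124): 000011001100
Gen 3 (rule 149): 111000100011
Gen 4 (rule 124): 101100110011
Gen 5 (rule 149): 100010001000
Gen 6 (rule 124): 110011001100
Gen 7 (rule 149): 001000100011
Gen 8 (rule 124): 001100110011
Gen 9 (rule 149): 100010001000
Gen 10 (rule 124): 110011001100
Gen 11 (rule 149): 001000100011
Gen 12 (rule 124): 001100110011

Answer: none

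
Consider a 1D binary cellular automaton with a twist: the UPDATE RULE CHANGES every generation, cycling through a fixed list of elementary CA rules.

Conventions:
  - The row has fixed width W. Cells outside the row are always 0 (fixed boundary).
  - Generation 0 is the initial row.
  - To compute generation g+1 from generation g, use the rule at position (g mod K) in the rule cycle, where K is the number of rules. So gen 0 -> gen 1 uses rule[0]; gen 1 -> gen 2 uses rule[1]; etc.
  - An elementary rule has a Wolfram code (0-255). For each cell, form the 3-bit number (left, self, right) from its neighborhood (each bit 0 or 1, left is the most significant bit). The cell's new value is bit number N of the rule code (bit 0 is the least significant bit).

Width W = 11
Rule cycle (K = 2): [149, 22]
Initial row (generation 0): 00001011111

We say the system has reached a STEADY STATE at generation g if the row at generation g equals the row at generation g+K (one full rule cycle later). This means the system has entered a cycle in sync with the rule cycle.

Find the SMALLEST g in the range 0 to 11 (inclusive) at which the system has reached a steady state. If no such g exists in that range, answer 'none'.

Answer: 11

Derivation:
Gen 0: 00001011111
Gen 1 (rule 149): 11101001110
Gen 2 (rule 22): 00001110001
Gen 3 (rule 149): 11100101101
Gen 4 (rule 22): 00011100001
Gen 5 (rule 149): 11001011101
Gen 6 (rule 22): 00111000001
Gen 7 (rule 149): 10010111101
Gen 8 (rule 22): 11110000001
Gen 9 (rule 149): 01101111101
Gen 10 (rule 22): 10000000001
Gen 11 (rule 149): 11111111101
Gen 12 (rule 22): 00000000001
Gen 13 (rule 149): 11111111101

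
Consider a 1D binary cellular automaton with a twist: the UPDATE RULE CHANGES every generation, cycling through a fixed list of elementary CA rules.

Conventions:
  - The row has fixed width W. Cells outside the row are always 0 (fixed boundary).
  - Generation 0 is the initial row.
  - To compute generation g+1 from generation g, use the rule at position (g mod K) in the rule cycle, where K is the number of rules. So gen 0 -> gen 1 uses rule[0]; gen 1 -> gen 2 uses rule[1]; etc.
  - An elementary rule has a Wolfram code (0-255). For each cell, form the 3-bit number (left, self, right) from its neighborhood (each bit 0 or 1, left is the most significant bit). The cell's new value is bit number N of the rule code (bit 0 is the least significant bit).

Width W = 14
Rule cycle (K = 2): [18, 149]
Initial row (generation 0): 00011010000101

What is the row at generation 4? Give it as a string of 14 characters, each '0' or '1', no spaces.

Answer: 11111111111111

Derivation:
Gen 0: 00011010000101
Gen 1 (rule 18): 00100001001000
Gen 2 (rule 149): 10111101101111
Gen 3 (rule 18): 00000000000000
Gen 4 (rule 149): 11111111111111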